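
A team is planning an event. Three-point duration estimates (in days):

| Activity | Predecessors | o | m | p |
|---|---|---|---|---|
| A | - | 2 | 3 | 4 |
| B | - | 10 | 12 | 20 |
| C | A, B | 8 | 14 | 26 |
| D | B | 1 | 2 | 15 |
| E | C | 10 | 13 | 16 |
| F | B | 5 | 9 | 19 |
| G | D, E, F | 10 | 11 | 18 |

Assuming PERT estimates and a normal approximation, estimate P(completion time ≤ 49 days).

te_A = (2 + 4·3 + 4)/6 = 18/6 = 3; σ²_A = ((4−2)/6)² = 0.111
te_B = (10 + 4·12 + 20)/6 = 78/6 = 13; σ²_B = ((20−10)/6)² = 2.778
te_C = (8 + 4·14 + 26)/6 = 90/6 = 15; σ²_C = ((26−8)/6)² = 9.000
te_D = (1 + 4·2 + 15)/6 = 24/6 = 4; σ²_D = ((15−1)/6)² = 5.444
te_E = (10 + 4·13 + 16)/6 = 78/6 = 13; σ²_E = ((16−10)/6)² = 1.000
te_F = (5 + 4·9 + 19)/6 = 60/6 = 10; σ²_F = ((19−5)/6)² = 5.444
te_G = (10 + 4·11 + 18)/6 = 72/6 = 12; σ²_G = ((18−10)/6)² = 1.778

Forward pass:
ES_A = 0; EF_A = 3
ES_B = 0; EF_B = 13
ES_C = max(EF_A=3, EF_B=13) = 13; EF_C = 13+15 = 28
ES_D = 13; EF_D = 13+4 = 17
ES_E = 28; EF_E = 28+13 = 41
ES_F = 13; EF_F = 13+10 = 23
ES_G = max(EF_D=17, EF_E=41, EF_F=23) = 41; EF_G = 41+12 = 53
Expected project duration μ = 53 days. Critical path: B → C → E → G.

Variance along critical path = 2.778 + 9.000 + 1.000 + 1.778 = 14.556; σ = √14.556 = 3.815 days.
Z = (49 − 53) / 3.815 = -1.048
P(T ≤ 49) = Φ(-1.048) ≈ 0.147

0.147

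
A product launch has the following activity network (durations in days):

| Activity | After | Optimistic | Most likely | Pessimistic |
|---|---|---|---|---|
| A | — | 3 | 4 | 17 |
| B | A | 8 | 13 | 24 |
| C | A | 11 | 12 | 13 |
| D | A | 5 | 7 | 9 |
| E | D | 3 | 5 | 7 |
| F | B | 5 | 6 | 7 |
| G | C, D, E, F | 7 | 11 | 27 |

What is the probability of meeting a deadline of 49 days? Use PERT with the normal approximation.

0.980

te_A = (3 + 4·4 + 17)/6 = 36/6 = 6; σ²_A = ((17−3)/6)² = 5.444
te_B = (8 + 4·13 + 24)/6 = 84/6 = 14; σ²_B = ((24−8)/6)² = 7.111
te_C = (11 + 4·12 + 13)/6 = 72/6 = 12; σ²_C = ((13−11)/6)² = 0.111
te_D = (5 + 4·7 + 9)/6 = 42/6 = 7; σ²_D = ((9−5)/6)² = 0.444
te_E = (3 + 4·5 + 7)/6 = 30/6 = 5; σ²_E = ((7−3)/6)² = 0.444
te_F = (5 + 4·6 + 7)/6 = 36/6 = 6; σ²_F = ((7−5)/6)² = 0.111
te_G = (7 + 4·11 + 27)/6 = 78/6 = 13; σ²_G = ((27−7)/6)² = 11.111

Forward pass:
ES_A = 0; EF_A = 6
ES_B = 6; EF_B = 6+14 = 20
ES_C = 6; EF_C = 6+12 = 18
ES_D = 6; EF_D = 6+7 = 13
ES_E = 13; EF_E = 13+5 = 18
ES_F = 20; EF_F = 20+6 = 26
ES_G = max(EF_C=18, EF_D=13, EF_E=18, EF_F=26) = 26; EF_G = 26+13 = 39
Expected project duration μ = 39 days. Critical path: A → B → F → G.

Variance along critical path = 5.444 + 7.111 + 0.111 + 11.111 = 23.778; σ = √23.778 = 4.876 days.
Z = (49 − 39) / 4.876 = 2.051
P(T ≤ 49) = Φ(2.051) ≈ 0.980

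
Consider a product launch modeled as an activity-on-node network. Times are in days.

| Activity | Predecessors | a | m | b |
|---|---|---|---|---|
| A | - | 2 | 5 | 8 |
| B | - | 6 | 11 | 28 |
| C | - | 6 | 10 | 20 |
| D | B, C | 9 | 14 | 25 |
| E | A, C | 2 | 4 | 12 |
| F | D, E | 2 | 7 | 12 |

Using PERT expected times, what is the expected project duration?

te_A = (2 + 4·5 + 8)/6 = 30/6 = 5
te_B = (6 + 4·11 + 28)/6 = 78/6 = 13
te_C = (6 + 4·10 + 20)/6 = 66/6 = 11
te_D = (9 + 4·14 + 25)/6 = 90/6 = 15
te_E = (2 + 4·4 + 12)/6 = 30/6 = 5
te_F = (2 + 4·7 + 12)/6 = 42/6 = 7

Forward pass:
ES_A = 0; EF_A = 5
ES_B = 0; EF_B = 13
ES_C = 0; EF_C = 11
ES_D = max(EF_B=13, EF_C=11) = 13; EF_D = 13+15 = 28
ES_E = max(EF_A=5, EF_C=11) = 11; EF_E = 11+5 = 16
ES_F = max(EF_D=28, EF_E=16) = 28; EF_F = 28+7 = 35
Expected project duration μ = 35 days. Critical path: B → D → F.

35 days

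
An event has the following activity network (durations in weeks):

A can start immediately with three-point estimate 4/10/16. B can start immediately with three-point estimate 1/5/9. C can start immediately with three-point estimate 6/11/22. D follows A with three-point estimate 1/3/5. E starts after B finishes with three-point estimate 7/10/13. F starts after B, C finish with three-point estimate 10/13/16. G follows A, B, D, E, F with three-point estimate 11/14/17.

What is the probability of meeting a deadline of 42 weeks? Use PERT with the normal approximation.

0.840

te_A = (4 + 4·10 + 16)/6 = 60/6 = 10; σ²_A = ((16−4)/6)² = 4.000
te_B = (1 + 4·5 + 9)/6 = 30/6 = 5; σ²_B = ((9−1)/6)² = 1.778
te_C = (6 + 4·11 + 22)/6 = 72/6 = 12; σ²_C = ((22−6)/6)² = 7.111
te_D = (1 + 4·3 + 5)/6 = 18/6 = 3; σ²_D = ((5−1)/6)² = 0.444
te_E = (7 + 4·10 + 13)/6 = 60/6 = 10; σ²_E = ((13−7)/6)² = 1.000
te_F = (10 + 4·13 + 16)/6 = 78/6 = 13; σ²_F = ((16−10)/6)² = 1.000
te_G = (11 + 4·14 + 17)/6 = 84/6 = 14; σ²_G = ((17−11)/6)² = 1.000

Forward pass:
ES_A = 0; EF_A = 10
ES_B = 0; EF_B = 5
ES_C = 0; EF_C = 12
ES_D = 10; EF_D = 10+3 = 13
ES_E = 5; EF_E = 5+10 = 15
ES_F = max(EF_B=5, EF_C=12) = 12; EF_F = 12+13 = 25
ES_G = max(EF_A=10, EF_B=5, EF_D=13, EF_E=15, EF_F=25) = 25; EF_G = 25+14 = 39
Expected project duration μ = 39 weeks. Critical path: C → F → G.

Variance along critical path = 7.111 + 1.000 + 1.000 = 9.111; σ = √9.111 = 3.018 weeks.
Z = (42 − 39) / 3.018 = 0.994
P(T ≤ 42) = Φ(0.994) ≈ 0.840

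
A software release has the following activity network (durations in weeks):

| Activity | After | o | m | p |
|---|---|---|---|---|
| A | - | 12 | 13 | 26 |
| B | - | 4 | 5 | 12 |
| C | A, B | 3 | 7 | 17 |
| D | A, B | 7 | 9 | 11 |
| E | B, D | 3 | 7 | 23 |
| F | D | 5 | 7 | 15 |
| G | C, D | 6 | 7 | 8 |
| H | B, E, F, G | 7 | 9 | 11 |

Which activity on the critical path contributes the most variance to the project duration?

E

te_A = (12 + 4·13 + 26)/6 = 90/6 = 15; σ²_A = ((26−12)/6)² = 5.444
te_B = (4 + 4·5 + 12)/6 = 36/6 = 6; σ²_B = ((12−4)/6)² = 1.778
te_C = (3 + 4·7 + 17)/6 = 48/6 = 8; σ²_C = ((17−3)/6)² = 5.444
te_D = (7 + 4·9 + 11)/6 = 54/6 = 9; σ²_D = ((11−7)/6)² = 0.444
te_E = (3 + 4·7 + 23)/6 = 54/6 = 9; σ²_E = ((23−3)/6)² = 11.111
te_F = (5 + 4·7 + 15)/6 = 48/6 = 8; σ²_F = ((15−5)/6)² = 2.778
te_G = (6 + 4·7 + 8)/6 = 42/6 = 7; σ²_G = ((8−6)/6)² = 0.111
te_H = (7 + 4·9 + 11)/6 = 54/6 = 9; σ²_H = ((11−7)/6)² = 0.444

Forward pass:
ES_A = 0; EF_A = 15
ES_B = 0; EF_B = 6
ES_C = max(EF_A=15, EF_B=6) = 15; EF_C = 15+8 = 23
ES_D = max(EF_A=15, EF_B=6) = 15; EF_D = 15+9 = 24
ES_E = max(EF_B=6, EF_D=24) = 24; EF_E = 24+9 = 33
ES_F = 24; EF_F = 24+8 = 32
ES_G = max(EF_C=23, EF_D=24) = 24; EF_G = 24+7 = 31
ES_H = max(EF_B=6, EF_E=33, EF_F=32, EF_G=31) = 33; EF_H = 33+9 = 42
Expected project duration μ = 42 weeks. Critical path: A → D → E → H.

Variances on critical path: σ²_A=5.444, σ²_D=0.444, σ²_E=11.111, σ²_H=0.444.
Largest is σ²_E = 11.111.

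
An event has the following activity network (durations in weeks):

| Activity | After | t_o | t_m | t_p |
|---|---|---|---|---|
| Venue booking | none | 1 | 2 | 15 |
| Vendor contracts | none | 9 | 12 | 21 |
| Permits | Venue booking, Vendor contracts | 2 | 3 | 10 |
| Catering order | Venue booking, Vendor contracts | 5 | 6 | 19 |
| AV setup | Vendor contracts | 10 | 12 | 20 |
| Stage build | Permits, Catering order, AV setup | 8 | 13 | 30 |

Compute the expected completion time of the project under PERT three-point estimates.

te_Venue booking = (1 + 4·2 + 15)/6 = 24/6 = 4
te_Vendor contracts = (9 + 4·12 + 21)/6 = 78/6 = 13
te_Permits = (2 + 4·3 + 10)/6 = 24/6 = 4
te_Catering order = (5 + 4·6 + 19)/6 = 48/6 = 8
te_AV setup = (10 + 4·12 + 20)/6 = 78/6 = 13
te_Stage build = (8 + 4·13 + 30)/6 = 90/6 = 15

Forward pass:
ES_Venue booking = 0; EF_Venue booking = 4
ES_Vendor contracts = 0; EF_Vendor contracts = 13
ES_Permits = max(EF_Venue booking=4, EF_Vendor contracts=13) = 13; EF_Permits = 13+4 = 17
ES_Catering order = max(EF_Venue booking=4, EF_Vendor contracts=13) = 13; EF_Catering order = 13+8 = 21
ES_AV setup = 13; EF_AV setup = 13+13 = 26
ES_Stage build = max(EF_Permits=17, EF_Catering order=21, EF_AV setup=26) = 26; EF_Stage build = 26+15 = 41
Expected project duration μ = 41 weeks. Critical path: Vendor contracts → AV setup → Stage build.

41 weeks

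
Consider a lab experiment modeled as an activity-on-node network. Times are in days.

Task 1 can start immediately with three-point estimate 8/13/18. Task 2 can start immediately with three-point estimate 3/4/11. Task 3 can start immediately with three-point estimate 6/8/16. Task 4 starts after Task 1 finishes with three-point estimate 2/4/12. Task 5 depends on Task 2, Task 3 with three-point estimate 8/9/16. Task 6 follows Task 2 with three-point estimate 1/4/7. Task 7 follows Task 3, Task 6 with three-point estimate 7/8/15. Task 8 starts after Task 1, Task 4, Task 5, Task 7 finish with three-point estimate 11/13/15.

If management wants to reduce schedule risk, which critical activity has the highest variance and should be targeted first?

te_Task 1 = (8 + 4·13 + 18)/6 = 78/6 = 13; σ²_Task 1 = ((18−8)/6)² = 2.778
te_Task 2 = (3 + 4·4 + 11)/6 = 30/6 = 5; σ²_Task 2 = ((11−3)/6)² = 1.778
te_Task 3 = (6 + 4·8 + 16)/6 = 54/6 = 9; σ²_Task 3 = ((16−6)/6)² = 2.778
te_Task 4 = (2 + 4·4 + 12)/6 = 30/6 = 5; σ²_Task 4 = ((12−2)/6)² = 2.778
te_Task 5 = (8 + 4·9 + 16)/6 = 60/6 = 10; σ²_Task 5 = ((16−8)/6)² = 1.778
te_Task 6 = (1 + 4·4 + 7)/6 = 24/6 = 4; σ²_Task 6 = ((7−1)/6)² = 1.000
te_Task 7 = (7 + 4·8 + 15)/6 = 54/6 = 9; σ²_Task 7 = ((15−7)/6)² = 1.778
te_Task 8 = (11 + 4·13 + 15)/6 = 78/6 = 13; σ²_Task 8 = ((15−11)/6)² = 0.444

Forward pass:
ES_Task 1 = 0; EF_Task 1 = 13
ES_Task 2 = 0; EF_Task 2 = 5
ES_Task 3 = 0; EF_Task 3 = 9
ES_Task 4 = 13; EF_Task 4 = 13+5 = 18
ES_Task 5 = max(EF_Task 2=5, EF_Task 3=9) = 9; EF_Task 5 = 9+10 = 19
ES_Task 6 = 5; EF_Task 6 = 5+4 = 9
ES_Task 7 = max(EF_Task 3=9, EF_Task 6=9) = 9; EF_Task 7 = 9+9 = 18
ES_Task 8 = max(EF_Task 1=13, EF_Task 4=18, EF_Task 5=19, EF_Task 7=18) = 19; EF_Task 8 = 19+13 = 32
Expected project duration μ = 32 days. Critical path: Task 3 → Task 5 → Task 8.

Variances on critical path: σ²_Task 3=2.778, σ²_Task 5=1.778, σ²_Task 8=0.444.
Largest is σ²_Task 3 = 2.778.

Task 3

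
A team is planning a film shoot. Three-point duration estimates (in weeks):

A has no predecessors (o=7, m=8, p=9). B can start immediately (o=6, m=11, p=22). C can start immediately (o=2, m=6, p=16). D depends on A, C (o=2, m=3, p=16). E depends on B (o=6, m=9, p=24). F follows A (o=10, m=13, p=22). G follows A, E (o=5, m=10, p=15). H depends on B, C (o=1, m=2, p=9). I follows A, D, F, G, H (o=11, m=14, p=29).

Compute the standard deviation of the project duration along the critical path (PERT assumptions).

5.28 weeks

te_A = (7 + 4·8 + 9)/6 = 48/6 = 8; σ²_A = ((9−7)/6)² = 0.111
te_B = (6 + 4·11 + 22)/6 = 72/6 = 12; σ²_B = ((22−6)/6)² = 7.111
te_C = (2 + 4·6 + 16)/6 = 42/6 = 7; σ²_C = ((16−2)/6)² = 5.444
te_D = (2 + 4·3 + 16)/6 = 30/6 = 5; σ²_D = ((16−2)/6)² = 5.444
te_E = (6 + 4·9 + 24)/6 = 66/6 = 11; σ²_E = ((24−6)/6)² = 9.000
te_F = (10 + 4·13 + 22)/6 = 84/6 = 14; σ²_F = ((22−10)/6)² = 4.000
te_G = (5 + 4·10 + 15)/6 = 60/6 = 10; σ²_G = ((15−5)/6)² = 2.778
te_H = (1 + 4·2 + 9)/6 = 18/6 = 3; σ²_H = ((9−1)/6)² = 1.778
te_I = (11 + 4·14 + 29)/6 = 96/6 = 16; σ²_I = ((29−11)/6)² = 9.000

Forward pass:
ES_A = 0; EF_A = 8
ES_B = 0; EF_B = 12
ES_C = 0; EF_C = 7
ES_D = max(EF_A=8, EF_C=7) = 8; EF_D = 8+5 = 13
ES_E = 12; EF_E = 12+11 = 23
ES_F = 8; EF_F = 8+14 = 22
ES_G = max(EF_A=8, EF_E=23) = 23; EF_G = 23+10 = 33
ES_H = max(EF_B=12, EF_C=7) = 12; EF_H = 12+3 = 15
ES_I = max(EF_A=8, EF_D=13, EF_F=22, EF_G=33, EF_H=15) = 33; EF_I = 33+16 = 49
Expected project duration μ = 49 weeks. Critical path: B → E → G → I.

Variance along critical path = 7.111 + 9.000 + 2.778 + 9.000 = 27.889
σ = √27.889 = 5.281 weeks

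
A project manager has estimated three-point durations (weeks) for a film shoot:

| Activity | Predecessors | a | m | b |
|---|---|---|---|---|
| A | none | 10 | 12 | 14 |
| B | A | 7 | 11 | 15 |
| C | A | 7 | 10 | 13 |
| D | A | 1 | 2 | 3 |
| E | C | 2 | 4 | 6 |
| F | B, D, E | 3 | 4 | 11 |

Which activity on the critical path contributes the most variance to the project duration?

F

te_A = (10 + 4·12 + 14)/6 = 72/6 = 12; σ²_A = ((14−10)/6)² = 0.444
te_B = (7 + 4·11 + 15)/6 = 66/6 = 11; σ²_B = ((15−7)/6)² = 1.778
te_C = (7 + 4·10 + 13)/6 = 60/6 = 10; σ²_C = ((13−7)/6)² = 1.000
te_D = (1 + 4·2 + 3)/6 = 12/6 = 2; σ²_D = ((3−1)/6)² = 0.111
te_E = (2 + 4·4 + 6)/6 = 24/6 = 4; σ²_E = ((6−2)/6)² = 0.444
te_F = (3 + 4·4 + 11)/6 = 30/6 = 5; σ²_F = ((11−3)/6)² = 1.778

Forward pass:
ES_A = 0; EF_A = 12
ES_B = 12; EF_B = 12+11 = 23
ES_C = 12; EF_C = 12+10 = 22
ES_D = 12; EF_D = 12+2 = 14
ES_E = 22; EF_E = 22+4 = 26
ES_F = max(EF_B=23, EF_D=14, EF_E=26) = 26; EF_F = 26+5 = 31
Expected project duration μ = 31 weeks. Critical path: A → C → E → F.

Variances on critical path: σ²_A=0.444, σ²_C=1.000, σ²_E=0.444, σ²_F=1.778.
Largest is σ²_F = 1.778.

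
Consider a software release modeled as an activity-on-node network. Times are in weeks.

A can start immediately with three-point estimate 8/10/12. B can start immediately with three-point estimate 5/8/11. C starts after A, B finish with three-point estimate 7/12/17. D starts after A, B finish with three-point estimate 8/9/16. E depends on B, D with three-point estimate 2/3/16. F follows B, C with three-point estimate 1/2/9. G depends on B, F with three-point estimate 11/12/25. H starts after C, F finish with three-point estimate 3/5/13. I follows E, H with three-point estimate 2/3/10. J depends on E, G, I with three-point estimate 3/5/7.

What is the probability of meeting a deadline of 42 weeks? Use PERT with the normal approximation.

te_A = (8 + 4·10 + 12)/6 = 60/6 = 10; σ²_A = ((12−8)/6)² = 0.444
te_B = (5 + 4·8 + 11)/6 = 48/6 = 8; σ²_B = ((11−5)/6)² = 1.000
te_C = (7 + 4·12 + 17)/6 = 72/6 = 12; σ²_C = ((17−7)/6)² = 2.778
te_D = (8 + 4·9 + 16)/6 = 60/6 = 10; σ²_D = ((16−8)/6)² = 1.778
te_E = (2 + 4·3 + 16)/6 = 30/6 = 5; σ²_E = ((16−2)/6)² = 5.444
te_F = (1 + 4·2 + 9)/6 = 18/6 = 3; σ²_F = ((9−1)/6)² = 1.778
te_G = (11 + 4·12 + 25)/6 = 84/6 = 14; σ²_G = ((25−11)/6)² = 5.444
te_H = (3 + 4·5 + 13)/6 = 36/6 = 6; σ²_H = ((13−3)/6)² = 2.778
te_I = (2 + 4·3 + 10)/6 = 24/6 = 4; σ²_I = ((10−2)/6)² = 1.778
te_J = (3 + 4·5 + 7)/6 = 30/6 = 5; σ²_J = ((7−3)/6)² = 0.444

Forward pass:
ES_A = 0; EF_A = 10
ES_B = 0; EF_B = 8
ES_C = max(EF_A=10, EF_B=8) = 10; EF_C = 10+12 = 22
ES_D = max(EF_A=10, EF_B=8) = 10; EF_D = 10+10 = 20
ES_E = max(EF_B=8, EF_D=20) = 20; EF_E = 20+5 = 25
ES_F = max(EF_B=8, EF_C=22) = 22; EF_F = 22+3 = 25
ES_G = max(EF_B=8, EF_F=25) = 25; EF_G = 25+14 = 39
ES_H = max(EF_C=22, EF_F=25) = 25; EF_H = 25+6 = 31
ES_I = max(EF_E=25, EF_H=31) = 31; EF_I = 31+4 = 35
ES_J = max(EF_E=25, EF_G=39, EF_I=35) = 39; EF_J = 39+5 = 44
Expected project duration μ = 44 weeks. Critical path: A → C → F → G → J.

Variance along critical path = 0.444 + 2.778 + 1.778 + 5.444 + 0.444 = 10.889; σ = √10.889 = 3.300 weeks.
Z = (42 − 44) / 3.300 = -0.606
P(T ≤ 42) = Φ(-0.606) ≈ 0.272

0.272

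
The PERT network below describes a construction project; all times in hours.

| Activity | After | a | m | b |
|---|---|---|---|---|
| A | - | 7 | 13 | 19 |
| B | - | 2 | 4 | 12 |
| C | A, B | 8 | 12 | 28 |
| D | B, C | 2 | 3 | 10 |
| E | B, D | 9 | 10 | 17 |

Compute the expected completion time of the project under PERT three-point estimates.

te_A = (7 + 4·13 + 19)/6 = 78/6 = 13
te_B = (2 + 4·4 + 12)/6 = 30/6 = 5
te_C = (8 + 4·12 + 28)/6 = 84/6 = 14
te_D = (2 + 4·3 + 10)/6 = 24/6 = 4
te_E = (9 + 4·10 + 17)/6 = 66/6 = 11

Forward pass:
ES_A = 0; EF_A = 13
ES_B = 0; EF_B = 5
ES_C = max(EF_A=13, EF_B=5) = 13; EF_C = 13+14 = 27
ES_D = max(EF_B=5, EF_C=27) = 27; EF_D = 27+4 = 31
ES_E = max(EF_B=5, EF_D=31) = 31; EF_E = 31+11 = 42
Expected project duration μ = 42 hours. Critical path: A → C → D → E.

42 hours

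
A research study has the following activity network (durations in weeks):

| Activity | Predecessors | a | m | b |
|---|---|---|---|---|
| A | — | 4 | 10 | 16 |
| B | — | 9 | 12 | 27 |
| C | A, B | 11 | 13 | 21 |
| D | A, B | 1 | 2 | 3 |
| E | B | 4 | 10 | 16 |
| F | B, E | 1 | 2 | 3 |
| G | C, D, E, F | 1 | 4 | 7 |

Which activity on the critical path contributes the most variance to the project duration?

B

te_A = (4 + 4·10 + 16)/6 = 60/6 = 10; σ²_A = ((16−4)/6)² = 4.000
te_B = (9 + 4·12 + 27)/6 = 84/6 = 14; σ²_B = ((27−9)/6)² = 9.000
te_C = (11 + 4·13 + 21)/6 = 84/6 = 14; σ²_C = ((21−11)/6)² = 2.778
te_D = (1 + 4·2 + 3)/6 = 12/6 = 2; σ²_D = ((3−1)/6)² = 0.111
te_E = (4 + 4·10 + 16)/6 = 60/6 = 10; σ²_E = ((16−4)/6)² = 4.000
te_F = (1 + 4·2 + 3)/6 = 12/6 = 2; σ²_F = ((3−1)/6)² = 0.111
te_G = (1 + 4·4 + 7)/6 = 24/6 = 4; σ²_G = ((7−1)/6)² = 1.000

Forward pass:
ES_A = 0; EF_A = 10
ES_B = 0; EF_B = 14
ES_C = max(EF_A=10, EF_B=14) = 14; EF_C = 14+14 = 28
ES_D = max(EF_A=10, EF_B=14) = 14; EF_D = 14+2 = 16
ES_E = 14; EF_E = 14+10 = 24
ES_F = max(EF_B=14, EF_E=24) = 24; EF_F = 24+2 = 26
ES_G = max(EF_C=28, EF_D=16, EF_E=24, EF_F=26) = 28; EF_G = 28+4 = 32
Expected project duration μ = 32 weeks. Critical path: B → C → G.

Variances on critical path: σ²_B=9.000, σ²_C=2.778, σ²_G=1.000.
Largest is σ²_B = 9.000.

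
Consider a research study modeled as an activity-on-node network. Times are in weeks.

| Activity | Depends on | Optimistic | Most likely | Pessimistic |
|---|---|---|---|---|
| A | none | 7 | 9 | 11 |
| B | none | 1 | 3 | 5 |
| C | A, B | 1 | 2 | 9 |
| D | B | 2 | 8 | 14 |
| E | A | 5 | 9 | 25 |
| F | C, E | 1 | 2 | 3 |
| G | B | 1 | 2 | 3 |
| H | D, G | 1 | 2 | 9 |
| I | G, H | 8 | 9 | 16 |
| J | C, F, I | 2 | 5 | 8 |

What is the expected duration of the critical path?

29 weeks

te_A = (7 + 4·9 + 11)/6 = 54/6 = 9
te_B = (1 + 4·3 + 5)/6 = 18/6 = 3
te_C = (1 + 4·2 + 9)/6 = 18/6 = 3
te_D = (2 + 4·8 + 14)/6 = 48/6 = 8
te_E = (5 + 4·9 + 25)/6 = 66/6 = 11
te_F = (1 + 4·2 + 3)/6 = 12/6 = 2
te_G = (1 + 4·2 + 3)/6 = 12/6 = 2
te_H = (1 + 4·2 + 9)/6 = 18/6 = 3
te_I = (8 + 4·9 + 16)/6 = 60/6 = 10
te_J = (2 + 4·5 + 8)/6 = 30/6 = 5

Forward pass:
ES_A = 0; EF_A = 9
ES_B = 0; EF_B = 3
ES_C = max(EF_A=9, EF_B=3) = 9; EF_C = 9+3 = 12
ES_D = 3; EF_D = 3+8 = 11
ES_E = 9; EF_E = 9+11 = 20
ES_F = max(EF_C=12, EF_E=20) = 20; EF_F = 20+2 = 22
ES_G = 3; EF_G = 3+2 = 5
ES_H = max(EF_D=11, EF_G=5) = 11; EF_H = 11+3 = 14
ES_I = max(EF_G=5, EF_H=14) = 14; EF_I = 14+10 = 24
ES_J = max(EF_C=12, EF_F=22, EF_I=24) = 24; EF_J = 24+5 = 29
Expected project duration μ = 29 weeks. Critical path: B → D → H → I → J.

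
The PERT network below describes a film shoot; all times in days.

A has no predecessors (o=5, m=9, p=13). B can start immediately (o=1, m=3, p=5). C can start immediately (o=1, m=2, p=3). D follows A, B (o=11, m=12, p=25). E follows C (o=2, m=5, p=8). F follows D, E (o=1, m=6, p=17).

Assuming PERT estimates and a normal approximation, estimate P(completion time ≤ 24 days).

te_A = (5 + 4·9 + 13)/6 = 54/6 = 9; σ²_A = ((13−5)/6)² = 1.778
te_B = (1 + 4·3 + 5)/6 = 18/6 = 3; σ²_B = ((5−1)/6)² = 0.444
te_C = (1 + 4·2 + 3)/6 = 12/6 = 2; σ²_C = ((3−1)/6)² = 0.111
te_D = (11 + 4·12 + 25)/6 = 84/6 = 14; σ²_D = ((25−11)/6)² = 5.444
te_E = (2 + 4·5 + 8)/6 = 30/6 = 5; σ²_E = ((8−2)/6)² = 1.000
te_F = (1 + 4·6 + 17)/6 = 42/6 = 7; σ²_F = ((17−1)/6)² = 7.111

Forward pass:
ES_A = 0; EF_A = 9
ES_B = 0; EF_B = 3
ES_C = 0; EF_C = 2
ES_D = max(EF_A=9, EF_B=3) = 9; EF_D = 9+14 = 23
ES_E = 2; EF_E = 2+5 = 7
ES_F = max(EF_D=23, EF_E=7) = 23; EF_F = 23+7 = 30
Expected project duration μ = 30 days. Critical path: A → D → F.

Variance along critical path = 1.778 + 5.444 + 7.111 = 14.333; σ = √14.333 = 3.786 days.
Z = (24 − 30) / 3.786 = -1.585
P(T ≤ 24) = Φ(-1.585) ≈ 0.057

0.057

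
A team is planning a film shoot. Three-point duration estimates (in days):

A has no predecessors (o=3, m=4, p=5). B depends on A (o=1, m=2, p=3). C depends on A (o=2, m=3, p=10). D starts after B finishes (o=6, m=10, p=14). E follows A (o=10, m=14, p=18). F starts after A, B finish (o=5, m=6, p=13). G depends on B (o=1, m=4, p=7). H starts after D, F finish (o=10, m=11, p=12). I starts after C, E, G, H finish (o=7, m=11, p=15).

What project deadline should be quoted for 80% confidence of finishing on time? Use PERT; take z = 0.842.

te_A = (3 + 4·4 + 5)/6 = 24/6 = 4; σ²_A = ((5−3)/6)² = 0.111
te_B = (1 + 4·2 + 3)/6 = 12/6 = 2; σ²_B = ((3−1)/6)² = 0.111
te_C = (2 + 4·3 + 10)/6 = 24/6 = 4; σ²_C = ((10−2)/6)² = 1.778
te_D = (6 + 4·10 + 14)/6 = 60/6 = 10; σ²_D = ((14−6)/6)² = 1.778
te_E = (10 + 4·14 + 18)/6 = 84/6 = 14; σ²_E = ((18−10)/6)² = 1.778
te_F = (5 + 4·6 + 13)/6 = 42/6 = 7; σ²_F = ((13−5)/6)² = 1.778
te_G = (1 + 4·4 + 7)/6 = 24/6 = 4; σ²_G = ((7−1)/6)² = 1.000
te_H = (10 + 4·11 + 12)/6 = 66/6 = 11; σ²_H = ((12−10)/6)² = 0.111
te_I = (7 + 4·11 + 15)/6 = 66/6 = 11; σ²_I = ((15−7)/6)² = 1.778

Forward pass:
ES_A = 0; EF_A = 4
ES_B = 4; EF_B = 4+2 = 6
ES_C = 4; EF_C = 4+4 = 8
ES_D = 6; EF_D = 6+10 = 16
ES_E = 4; EF_E = 4+14 = 18
ES_F = max(EF_A=4, EF_B=6) = 6; EF_F = 6+7 = 13
ES_G = 6; EF_G = 6+4 = 10
ES_H = max(EF_D=16, EF_F=13) = 16; EF_H = 16+11 = 27
ES_I = max(EF_C=8, EF_E=18, EF_G=10, EF_H=27) = 27; EF_I = 27+11 = 38
Expected project duration μ = 38 days. Critical path: A → B → D → H → I.

Variance along critical path = 0.111 + 0.111 + 1.778 + 0.111 + 1.778 = 3.889; σ = 1.972 days.
D = μ + z·σ = 38 + 0.842·1.972 = 39.7 days

39.7 days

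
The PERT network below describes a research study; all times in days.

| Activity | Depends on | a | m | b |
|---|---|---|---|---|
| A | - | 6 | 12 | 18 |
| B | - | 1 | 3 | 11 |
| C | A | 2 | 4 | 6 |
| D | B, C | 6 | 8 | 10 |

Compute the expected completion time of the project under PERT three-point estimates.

24 days

te_A = (6 + 4·12 + 18)/6 = 72/6 = 12
te_B = (1 + 4·3 + 11)/6 = 24/6 = 4
te_C = (2 + 4·4 + 6)/6 = 24/6 = 4
te_D = (6 + 4·8 + 10)/6 = 48/6 = 8

Forward pass:
ES_A = 0; EF_A = 12
ES_B = 0; EF_B = 4
ES_C = 12; EF_C = 12+4 = 16
ES_D = max(EF_B=4, EF_C=16) = 16; EF_D = 16+8 = 24
Expected project duration μ = 24 days. Critical path: A → C → D.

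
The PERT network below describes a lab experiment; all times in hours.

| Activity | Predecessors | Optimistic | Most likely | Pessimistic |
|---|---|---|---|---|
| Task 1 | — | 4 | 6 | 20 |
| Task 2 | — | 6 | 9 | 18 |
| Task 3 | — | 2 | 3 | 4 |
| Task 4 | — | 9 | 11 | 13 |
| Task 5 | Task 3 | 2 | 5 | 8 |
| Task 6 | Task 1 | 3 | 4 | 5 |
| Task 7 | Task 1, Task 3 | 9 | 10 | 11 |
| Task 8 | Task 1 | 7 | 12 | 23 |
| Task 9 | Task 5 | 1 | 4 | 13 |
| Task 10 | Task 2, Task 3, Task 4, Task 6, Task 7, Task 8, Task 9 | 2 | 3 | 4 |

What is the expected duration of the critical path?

24 hours

te_Task 1 = (4 + 4·6 + 20)/6 = 48/6 = 8
te_Task 2 = (6 + 4·9 + 18)/6 = 60/6 = 10
te_Task 3 = (2 + 4·3 + 4)/6 = 18/6 = 3
te_Task 4 = (9 + 4·11 + 13)/6 = 66/6 = 11
te_Task 5 = (2 + 4·5 + 8)/6 = 30/6 = 5
te_Task 6 = (3 + 4·4 + 5)/6 = 24/6 = 4
te_Task 7 = (9 + 4·10 + 11)/6 = 60/6 = 10
te_Task 8 = (7 + 4·12 + 23)/6 = 78/6 = 13
te_Task 9 = (1 + 4·4 + 13)/6 = 30/6 = 5
te_Task 10 = (2 + 4·3 + 4)/6 = 18/6 = 3

Forward pass:
ES_Task 1 = 0; EF_Task 1 = 8
ES_Task 2 = 0; EF_Task 2 = 10
ES_Task 3 = 0; EF_Task 3 = 3
ES_Task 4 = 0; EF_Task 4 = 11
ES_Task 5 = 3; EF_Task 5 = 3+5 = 8
ES_Task 6 = 8; EF_Task 6 = 8+4 = 12
ES_Task 7 = max(EF_Task 1=8, EF_Task 3=3) = 8; EF_Task 7 = 8+10 = 18
ES_Task 8 = 8; EF_Task 8 = 8+13 = 21
ES_Task 9 = 8; EF_Task 9 = 8+5 = 13
ES_Task 10 = max(EF_Task 2=10, EF_Task 3=3, EF_Task 4=11, EF_Task 6=12, EF_Task 7=18, EF_Task 8=21, EF_Task 9=13) = 21; EF_Task 10 = 21+3 = 24
Expected project duration μ = 24 hours. Critical path: Task 1 → Task 8 → Task 10.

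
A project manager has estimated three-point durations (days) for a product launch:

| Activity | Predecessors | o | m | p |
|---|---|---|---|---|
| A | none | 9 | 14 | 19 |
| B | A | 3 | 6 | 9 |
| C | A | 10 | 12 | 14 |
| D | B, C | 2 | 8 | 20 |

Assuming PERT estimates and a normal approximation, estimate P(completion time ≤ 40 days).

te_A = (9 + 4·14 + 19)/6 = 84/6 = 14; σ²_A = ((19−9)/6)² = 2.778
te_B = (3 + 4·6 + 9)/6 = 36/6 = 6; σ²_B = ((9−3)/6)² = 1.000
te_C = (10 + 4·12 + 14)/6 = 72/6 = 12; σ²_C = ((14−10)/6)² = 0.444
te_D = (2 + 4·8 + 20)/6 = 54/6 = 9; σ²_D = ((20−2)/6)² = 9.000

Forward pass:
ES_A = 0; EF_A = 14
ES_B = 14; EF_B = 14+6 = 20
ES_C = 14; EF_C = 14+12 = 26
ES_D = max(EF_B=20, EF_C=26) = 26; EF_D = 26+9 = 35
Expected project duration μ = 35 days. Critical path: A → C → D.

Variance along critical path = 2.778 + 0.444 + 9.000 = 12.222; σ = √12.222 = 3.496 days.
Z = (40 − 35) / 3.496 = 1.430
P(T ≤ 40) = Φ(1.430) ≈ 0.924

0.924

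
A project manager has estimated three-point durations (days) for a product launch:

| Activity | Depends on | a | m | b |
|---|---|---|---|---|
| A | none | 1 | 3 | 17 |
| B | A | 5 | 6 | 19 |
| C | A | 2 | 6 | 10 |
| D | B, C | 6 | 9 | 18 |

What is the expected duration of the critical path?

te_A = (1 + 4·3 + 17)/6 = 30/6 = 5
te_B = (5 + 4·6 + 19)/6 = 48/6 = 8
te_C = (2 + 4·6 + 10)/6 = 36/6 = 6
te_D = (6 + 4·9 + 18)/6 = 60/6 = 10

Forward pass:
ES_A = 0; EF_A = 5
ES_B = 5; EF_B = 5+8 = 13
ES_C = 5; EF_C = 5+6 = 11
ES_D = max(EF_B=13, EF_C=11) = 13; EF_D = 13+10 = 23
Expected project duration μ = 23 days. Critical path: A → B → D.

23 days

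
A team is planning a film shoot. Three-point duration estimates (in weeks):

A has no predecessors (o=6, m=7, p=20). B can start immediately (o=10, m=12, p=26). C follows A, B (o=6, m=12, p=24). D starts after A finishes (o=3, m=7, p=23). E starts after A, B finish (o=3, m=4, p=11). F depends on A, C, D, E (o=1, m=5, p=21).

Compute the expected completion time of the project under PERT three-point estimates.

te_A = (6 + 4·7 + 20)/6 = 54/6 = 9
te_B = (10 + 4·12 + 26)/6 = 84/6 = 14
te_C = (6 + 4·12 + 24)/6 = 78/6 = 13
te_D = (3 + 4·7 + 23)/6 = 54/6 = 9
te_E = (3 + 4·4 + 11)/6 = 30/6 = 5
te_F = (1 + 4·5 + 21)/6 = 42/6 = 7

Forward pass:
ES_A = 0; EF_A = 9
ES_B = 0; EF_B = 14
ES_C = max(EF_A=9, EF_B=14) = 14; EF_C = 14+13 = 27
ES_D = 9; EF_D = 9+9 = 18
ES_E = max(EF_A=9, EF_B=14) = 14; EF_E = 14+5 = 19
ES_F = max(EF_A=9, EF_C=27, EF_D=18, EF_E=19) = 27; EF_F = 27+7 = 34
Expected project duration μ = 34 weeks. Critical path: B → C → F.

34 weeks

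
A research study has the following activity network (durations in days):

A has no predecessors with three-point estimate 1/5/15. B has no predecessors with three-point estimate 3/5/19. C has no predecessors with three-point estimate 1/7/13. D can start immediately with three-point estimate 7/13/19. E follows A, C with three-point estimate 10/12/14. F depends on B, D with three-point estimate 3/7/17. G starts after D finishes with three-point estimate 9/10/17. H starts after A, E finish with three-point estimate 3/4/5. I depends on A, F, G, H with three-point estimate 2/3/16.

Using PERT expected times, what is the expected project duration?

29 days

te_A = (1 + 4·5 + 15)/6 = 36/6 = 6
te_B = (3 + 4·5 + 19)/6 = 42/6 = 7
te_C = (1 + 4·7 + 13)/6 = 42/6 = 7
te_D = (7 + 4·13 + 19)/6 = 78/6 = 13
te_E = (10 + 4·12 + 14)/6 = 72/6 = 12
te_F = (3 + 4·7 + 17)/6 = 48/6 = 8
te_G = (9 + 4·10 + 17)/6 = 66/6 = 11
te_H = (3 + 4·4 + 5)/6 = 24/6 = 4
te_I = (2 + 4·3 + 16)/6 = 30/6 = 5

Forward pass:
ES_A = 0; EF_A = 6
ES_B = 0; EF_B = 7
ES_C = 0; EF_C = 7
ES_D = 0; EF_D = 13
ES_E = max(EF_A=6, EF_C=7) = 7; EF_E = 7+12 = 19
ES_F = max(EF_B=7, EF_D=13) = 13; EF_F = 13+8 = 21
ES_G = 13; EF_G = 13+11 = 24
ES_H = max(EF_A=6, EF_E=19) = 19; EF_H = 19+4 = 23
ES_I = max(EF_A=6, EF_F=21, EF_G=24, EF_H=23) = 24; EF_I = 24+5 = 29
Expected project duration μ = 29 days. Critical path: D → G → I.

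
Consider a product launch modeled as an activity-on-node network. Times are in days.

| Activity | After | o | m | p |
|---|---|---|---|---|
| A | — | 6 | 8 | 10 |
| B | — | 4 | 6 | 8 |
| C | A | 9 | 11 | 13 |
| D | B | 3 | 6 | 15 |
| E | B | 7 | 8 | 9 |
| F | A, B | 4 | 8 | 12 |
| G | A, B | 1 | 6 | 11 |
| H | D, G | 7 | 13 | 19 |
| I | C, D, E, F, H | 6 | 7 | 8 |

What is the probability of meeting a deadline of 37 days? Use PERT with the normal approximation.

0.866

te_A = (6 + 4·8 + 10)/6 = 48/6 = 8; σ²_A = ((10−6)/6)² = 0.444
te_B = (4 + 4·6 + 8)/6 = 36/6 = 6; σ²_B = ((8−4)/6)² = 0.444
te_C = (9 + 4·11 + 13)/6 = 66/6 = 11; σ²_C = ((13−9)/6)² = 0.444
te_D = (3 + 4·6 + 15)/6 = 42/6 = 7; σ²_D = ((15−3)/6)² = 4.000
te_E = (7 + 4·8 + 9)/6 = 48/6 = 8; σ²_E = ((9−7)/6)² = 0.111
te_F = (4 + 4·8 + 12)/6 = 48/6 = 8; σ²_F = ((12−4)/6)² = 1.778
te_G = (1 + 4·6 + 11)/6 = 36/6 = 6; σ²_G = ((11−1)/6)² = 2.778
te_H = (7 + 4·13 + 19)/6 = 78/6 = 13; σ²_H = ((19−7)/6)² = 4.000
te_I = (6 + 4·7 + 8)/6 = 42/6 = 7; σ²_I = ((8−6)/6)² = 0.111

Forward pass:
ES_A = 0; EF_A = 8
ES_B = 0; EF_B = 6
ES_C = 8; EF_C = 8+11 = 19
ES_D = 6; EF_D = 6+7 = 13
ES_E = 6; EF_E = 6+8 = 14
ES_F = max(EF_A=8, EF_B=6) = 8; EF_F = 8+8 = 16
ES_G = max(EF_A=8, EF_B=6) = 8; EF_G = 8+6 = 14
ES_H = max(EF_D=13, EF_G=14) = 14; EF_H = 14+13 = 27
ES_I = max(EF_C=19, EF_D=13, EF_E=14, EF_F=16, EF_H=27) = 27; EF_I = 27+7 = 34
Expected project duration μ = 34 days. Critical path: A → G → H → I.

Variance along critical path = 0.444 + 2.778 + 4.000 + 0.111 = 7.333; σ = √7.333 = 2.708 days.
Z = (37 − 34) / 2.708 = 1.108
P(T ≤ 37) = Φ(1.108) ≈ 0.866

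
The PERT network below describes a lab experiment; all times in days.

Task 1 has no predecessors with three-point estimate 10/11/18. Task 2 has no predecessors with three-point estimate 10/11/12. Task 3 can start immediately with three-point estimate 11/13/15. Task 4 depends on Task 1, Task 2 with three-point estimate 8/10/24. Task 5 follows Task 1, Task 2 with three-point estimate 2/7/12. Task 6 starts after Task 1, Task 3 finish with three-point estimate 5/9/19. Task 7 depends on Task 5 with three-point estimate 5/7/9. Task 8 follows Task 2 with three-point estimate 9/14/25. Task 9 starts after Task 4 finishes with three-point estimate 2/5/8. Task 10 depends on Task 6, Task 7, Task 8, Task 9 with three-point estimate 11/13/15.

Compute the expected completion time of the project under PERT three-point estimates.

te_Task 1 = (10 + 4·11 + 18)/6 = 72/6 = 12
te_Task 2 = (10 + 4·11 + 12)/6 = 66/6 = 11
te_Task 3 = (11 + 4·13 + 15)/6 = 78/6 = 13
te_Task 4 = (8 + 4·10 + 24)/6 = 72/6 = 12
te_Task 5 = (2 + 4·7 + 12)/6 = 42/6 = 7
te_Task 6 = (5 + 4·9 + 19)/6 = 60/6 = 10
te_Task 7 = (5 + 4·7 + 9)/6 = 42/6 = 7
te_Task 8 = (9 + 4·14 + 25)/6 = 90/6 = 15
te_Task 9 = (2 + 4·5 + 8)/6 = 30/6 = 5
te_Task 10 = (11 + 4·13 + 15)/6 = 78/6 = 13

Forward pass:
ES_Task 1 = 0; EF_Task 1 = 12
ES_Task 2 = 0; EF_Task 2 = 11
ES_Task 3 = 0; EF_Task 3 = 13
ES_Task 4 = max(EF_Task 1=12, EF_Task 2=11) = 12; EF_Task 4 = 12+12 = 24
ES_Task 5 = max(EF_Task 1=12, EF_Task 2=11) = 12; EF_Task 5 = 12+7 = 19
ES_Task 6 = max(EF_Task 1=12, EF_Task 3=13) = 13; EF_Task 6 = 13+10 = 23
ES_Task 7 = 19; EF_Task 7 = 19+7 = 26
ES_Task 8 = 11; EF_Task 8 = 11+15 = 26
ES_Task 9 = 24; EF_Task 9 = 24+5 = 29
ES_Task 10 = max(EF_Task 6=23, EF_Task 7=26, EF_Task 8=26, EF_Task 9=29) = 29; EF_Task 10 = 29+13 = 42
Expected project duration μ = 42 days. Critical path: Task 1 → Task 4 → Task 9 → Task 10.

42 days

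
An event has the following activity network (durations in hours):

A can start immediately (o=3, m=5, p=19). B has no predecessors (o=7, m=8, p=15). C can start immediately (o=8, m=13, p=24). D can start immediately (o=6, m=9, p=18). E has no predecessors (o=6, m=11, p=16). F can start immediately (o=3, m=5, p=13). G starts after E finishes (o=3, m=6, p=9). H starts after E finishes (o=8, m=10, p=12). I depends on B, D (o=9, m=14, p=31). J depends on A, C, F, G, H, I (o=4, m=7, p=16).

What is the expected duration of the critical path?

34 hours

te_A = (3 + 4·5 + 19)/6 = 42/6 = 7
te_B = (7 + 4·8 + 15)/6 = 54/6 = 9
te_C = (8 + 4·13 + 24)/6 = 84/6 = 14
te_D = (6 + 4·9 + 18)/6 = 60/6 = 10
te_E = (6 + 4·11 + 16)/6 = 66/6 = 11
te_F = (3 + 4·5 + 13)/6 = 36/6 = 6
te_G = (3 + 4·6 + 9)/6 = 36/6 = 6
te_H = (8 + 4·10 + 12)/6 = 60/6 = 10
te_I = (9 + 4·14 + 31)/6 = 96/6 = 16
te_J = (4 + 4·7 + 16)/6 = 48/6 = 8

Forward pass:
ES_A = 0; EF_A = 7
ES_B = 0; EF_B = 9
ES_C = 0; EF_C = 14
ES_D = 0; EF_D = 10
ES_E = 0; EF_E = 11
ES_F = 0; EF_F = 6
ES_G = 11; EF_G = 11+6 = 17
ES_H = 11; EF_H = 11+10 = 21
ES_I = max(EF_B=9, EF_D=10) = 10; EF_I = 10+16 = 26
ES_J = max(EF_A=7, EF_C=14, EF_F=6, EF_G=17, EF_H=21, EF_I=26) = 26; EF_J = 26+8 = 34
Expected project duration μ = 34 hours. Critical path: D → I → J.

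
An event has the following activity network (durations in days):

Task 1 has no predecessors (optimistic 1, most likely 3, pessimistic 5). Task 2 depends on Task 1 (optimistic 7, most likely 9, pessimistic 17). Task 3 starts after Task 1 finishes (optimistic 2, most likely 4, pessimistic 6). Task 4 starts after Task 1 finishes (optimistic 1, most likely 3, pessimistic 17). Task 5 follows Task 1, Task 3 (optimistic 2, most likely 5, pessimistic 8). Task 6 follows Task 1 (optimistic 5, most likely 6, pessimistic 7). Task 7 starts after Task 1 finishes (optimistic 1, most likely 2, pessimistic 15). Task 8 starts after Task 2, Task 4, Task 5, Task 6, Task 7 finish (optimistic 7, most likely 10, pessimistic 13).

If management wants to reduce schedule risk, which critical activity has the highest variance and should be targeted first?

te_Task 1 = (1 + 4·3 + 5)/6 = 18/6 = 3; σ²_Task 1 = ((5−1)/6)² = 0.444
te_Task 2 = (7 + 4·9 + 17)/6 = 60/6 = 10; σ²_Task 2 = ((17−7)/6)² = 2.778
te_Task 3 = (2 + 4·4 + 6)/6 = 24/6 = 4; σ²_Task 3 = ((6−2)/6)² = 0.444
te_Task 4 = (1 + 4·3 + 17)/6 = 30/6 = 5; σ²_Task 4 = ((17−1)/6)² = 7.111
te_Task 5 = (2 + 4·5 + 8)/6 = 30/6 = 5; σ²_Task 5 = ((8−2)/6)² = 1.000
te_Task 6 = (5 + 4·6 + 7)/6 = 36/6 = 6; σ²_Task 6 = ((7−5)/6)² = 0.111
te_Task 7 = (1 + 4·2 + 15)/6 = 24/6 = 4; σ²_Task 7 = ((15−1)/6)² = 5.444
te_Task 8 = (7 + 4·10 + 13)/6 = 60/6 = 10; σ²_Task 8 = ((13−7)/6)² = 1.000

Forward pass:
ES_Task 1 = 0; EF_Task 1 = 3
ES_Task 2 = 3; EF_Task 2 = 3+10 = 13
ES_Task 3 = 3; EF_Task 3 = 3+4 = 7
ES_Task 4 = 3; EF_Task 4 = 3+5 = 8
ES_Task 5 = max(EF_Task 1=3, EF_Task 3=7) = 7; EF_Task 5 = 7+5 = 12
ES_Task 6 = 3; EF_Task 6 = 3+6 = 9
ES_Task 7 = 3; EF_Task 7 = 3+4 = 7
ES_Task 8 = max(EF_Task 2=13, EF_Task 4=8, EF_Task 5=12, EF_Task 6=9, EF_Task 7=7) = 13; EF_Task 8 = 13+10 = 23
Expected project duration μ = 23 days. Critical path: Task 1 → Task 2 → Task 8.

Variances on critical path: σ²_Task 1=0.444, σ²_Task 2=2.778, σ²_Task 8=1.000.
Largest is σ²_Task 2 = 2.778.

Task 2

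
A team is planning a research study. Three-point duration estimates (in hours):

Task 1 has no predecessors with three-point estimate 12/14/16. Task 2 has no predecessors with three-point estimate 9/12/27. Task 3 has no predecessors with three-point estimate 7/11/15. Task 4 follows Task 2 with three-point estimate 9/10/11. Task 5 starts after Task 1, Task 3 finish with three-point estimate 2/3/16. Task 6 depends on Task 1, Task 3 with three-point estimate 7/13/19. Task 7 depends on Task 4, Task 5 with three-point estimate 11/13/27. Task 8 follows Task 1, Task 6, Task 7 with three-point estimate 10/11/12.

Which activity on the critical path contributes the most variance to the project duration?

te_Task 1 = (12 + 4·14 + 16)/6 = 84/6 = 14; σ²_Task 1 = ((16−12)/6)² = 0.444
te_Task 2 = (9 + 4·12 + 27)/6 = 84/6 = 14; σ²_Task 2 = ((27−9)/6)² = 9.000
te_Task 3 = (7 + 4·11 + 15)/6 = 66/6 = 11; σ²_Task 3 = ((15−7)/6)² = 1.778
te_Task 4 = (9 + 4·10 + 11)/6 = 60/6 = 10; σ²_Task 4 = ((11−9)/6)² = 0.111
te_Task 5 = (2 + 4·3 + 16)/6 = 30/6 = 5; σ²_Task 5 = ((16−2)/6)² = 5.444
te_Task 6 = (7 + 4·13 + 19)/6 = 78/6 = 13; σ²_Task 6 = ((19−7)/6)² = 4.000
te_Task 7 = (11 + 4·13 + 27)/6 = 90/6 = 15; σ²_Task 7 = ((27−11)/6)² = 7.111
te_Task 8 = (10 + 4·11 + 12)/6 = 66/6 = 11; σ²_Task 8 = ((12−10)/6)² = 0.111

Forward pass:
ES_Task 1 = 0; EF_Task 1 = 14
ES_Task 2 = 0; EF_Task 2 = 14
ES_Task 3 = 0; EF_Task 3 = 11
ES_Task 4 = 14; EF_Task 4 = 14+10 = 24
ES_Task 5 = max(EF_Task 1=14, EF_Task 3=11) = 14; EF_Task 5 = 14+5 = 19
ES_Task 6 = max(EF_Task 1=14, EF_Task 3=11) = 14; EF_Task 6 = 14+13 = 27
ES_Task 7 = max(EF_Task 4=24, EF_Task 5=19) = 24; EF_Task 7 = 24+15 = 39
ES_Task 8 = max(EF_Task 1=14, EF_Task 6=27, EF_Task 7=39) = 39; EF_Task 8 = 39+11 = 50
Expected project duration μ = 50 hours. Critical path: Task 2 → Task 4 → Task 7 → Task 8.

Variances on critical path: σ²_Task 2=9.000, σ²_Task 4=0.111, σ²_Task 7=7.111, σ²_Task 8=0.111.
Largest is σ²_Task 2 = 9.000.

Task 2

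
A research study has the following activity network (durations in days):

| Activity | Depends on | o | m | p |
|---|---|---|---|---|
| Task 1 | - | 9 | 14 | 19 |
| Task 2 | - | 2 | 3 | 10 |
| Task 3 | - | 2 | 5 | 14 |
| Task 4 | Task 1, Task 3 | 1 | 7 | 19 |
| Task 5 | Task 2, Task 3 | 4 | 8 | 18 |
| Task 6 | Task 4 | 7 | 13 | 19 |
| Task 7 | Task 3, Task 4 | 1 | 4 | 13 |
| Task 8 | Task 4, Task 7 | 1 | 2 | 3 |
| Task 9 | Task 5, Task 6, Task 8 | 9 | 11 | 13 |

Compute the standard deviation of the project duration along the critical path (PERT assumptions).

4.03 days

te_Task 1 = (9 + 4·14 + 19)/6 = 84/6 = 14; σ²_Task 1 = ((19−9)/6)² = 2.778
te_Task 2 = (2 + 4·3 + 10)/6 = 24/6 = 4; σ²_Task 2 = ((10−2)/6)² = 1.778
te_Task 3 = (2 + 4·5 + 14)/6 = 36/6 = 6; σ²_Task 3 = ((14−2)/6)² = 4.000
te_Task 4 = (1 + 4·7 + 19)/6 = 48/6 = 8; σ²_Task 4 = ((19−1)/6)² = 9.000
te_Task 5 = (4 + 4·8 + 18)/6 = 54/6 = 9; σ²_Task 5 = ((18−4)/6)² = 5.444
te_Task 6 = (7 + 4·13 + 19)/6 = 78/6 = 13; σ²_Task 6 = ((19−7)/6)² = 4.000
te_Task 7 = (1 + 4·4 + 13)/6 = 30/6 = 5; σ²_Task 7 = ((13−1)/6)² = 4.000
te_Task 8 = (1 + 4·2 + 3)/6 = 12/6 = 2; σ²_Task 8 = ((3−1)/6)² = 0.111
te_Task 9 = (9 + 4·11 + 13)/6 = 66/6 = 11; σ²_Task 9 = ((13−9)/6)² = 0.444

Forward pass:
ES_Task 1 = 0; EF_Task 1 = 14
ES_Task 2 = 0; EF_Task 2 = 4
ES_Task 3 = 0; EF_Task 3 = 6
ES_Task 4 = max(EF_Task 1=14, EF_Task 3=6) = 14; EF_Task 4 = 14+8 = 22
ES_Task 5 = max(EF_Task 2=4, EF_Task 3=6) = 6; EF_Task 5 = 6+9 = 15
ES_Task 6 = 22; EF_Task 6 = 22+13 = 35
ES_Task 7 = max(EF_Task 3=6, EF_Task 4=22) = 22; EF_Task 7 = 22+5 = 27
ES_Task 8 = max(EF_Task 4=22, EF_Task 7=27) = 27; EF_Task 8 = 27+2 = 29
ES_Task 9 = max(EF_Task 5=15, EF_Task 6=35, EF_Task 8=29) = 35; EF_Task 9 = 35+11 = 46
Expected project duration μ = 46 days. Critical path: Task 1 → Task 4 → Task 6 → Task 9.

Variance along critical path = 2.778 + 9.000 + 4.000 + 0.444 = 16.222
σ = √16.222 = 4.028 days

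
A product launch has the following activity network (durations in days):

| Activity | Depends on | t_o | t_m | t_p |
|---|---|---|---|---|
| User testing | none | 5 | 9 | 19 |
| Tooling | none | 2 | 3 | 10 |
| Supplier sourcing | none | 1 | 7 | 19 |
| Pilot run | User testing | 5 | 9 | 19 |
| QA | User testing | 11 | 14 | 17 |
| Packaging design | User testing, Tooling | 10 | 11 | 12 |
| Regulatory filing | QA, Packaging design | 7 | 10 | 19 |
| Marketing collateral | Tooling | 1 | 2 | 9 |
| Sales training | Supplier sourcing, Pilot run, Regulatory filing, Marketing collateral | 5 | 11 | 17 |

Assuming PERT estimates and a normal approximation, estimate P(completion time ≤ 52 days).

0.943

te_User testing = (5 + 4·9 + 19)/6 = 60/6 = 10; σ²_User testing = ((19−5)/6)² = 5.444
te_Tooling = (2 + 4·3 + 10)/6 = 24/6 = 4; σ²_Tooling = ((10−2)/6)² = 1.778
te_Supplier sourcing = (1 + 4·7 + 19)/6 = 48/6 = 8; σ²_Supplier sourcing = ((19−1)/6)² = 9.000
te_Pilot run = (5 + 4·9 + 19)/6 = 60/6 = 10; σ²_Pilot run = ((19−5)/6)² = 5.444
te_QA = (11 + 4·14 + 17)/6 = 84/6 = 14; σ²_QA = ((17−11)/6)² = 1.000
te_Packaging design = (10 + 4·11 + 12)/6 = 66/6 = 11; σ²_Packaging design = ((12−10)/6)² = 0.111
te_Regulatory filing = (7 + 4·10 + 19)/6 = 66/6 = 11; σ²_Regulatory filing = ((19−7)/6)² = 4.000
te_Marketing collateral = (1 + 4·2 + 9)/6 = 18/6 = 3; σ²_Marketing collateral = ((9−1)/6)² = 1.778
te_Sales training = (5 + 4·11 + 17)/6 = 66/6 = 11; σ²_Sales training = ((17−5)/6)² = 4.000

Forward pass:
ES_User testing = 0; EF_User testing = 10
ES_Tooling = 0; EF_Tooling = 4
ES_Supplier sourcing = 0; EF_Supplier sourcing = 8
ES_Pilot run = 10; EF_Pilot run = 10+10 = 20
ES_QA = 10; EF_QA = 10+14 = 24
ES_Packaging design = max(EF_User testing=10, EF_Tooling=4) = 10; EF_Packaging design = 10+11 = 21
ES_Regulatory filing = max(EF_QA=24, EF_Packaging design=21) = 24; EF_Regulatory filing = 24+11 = 35
ES_Marketing collateral = 4; EF_Marketing collateral = 4+3 = 7
ES_Sales training = max(EF_Supplier sourcing=8, EF_Pilot run=20, EF_Regulatory filing=35, EF_Marketing collateral=7) = 35; EF_Sales training = 35+11 = 46
Expected project duration μ = 46 days. Critical path: User testing → QA → Regulatory filing → Sales training.

Variance along critical path = 5.444 + 1.000 + 4.000 + 4.000 = 14.444; σ = √14.444 = 3.801 days.
Z = (52 − 46) / 3.801 = 1.579
P(T ≤ 52) = Φ(1.579) ≈ 0.943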